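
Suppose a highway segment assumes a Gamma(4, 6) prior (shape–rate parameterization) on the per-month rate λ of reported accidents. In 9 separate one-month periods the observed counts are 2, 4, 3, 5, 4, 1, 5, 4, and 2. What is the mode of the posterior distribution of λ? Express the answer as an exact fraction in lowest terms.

11/5

Total count: 2 + 4 + 3 + 5 + 4 + 1 + 5 + 4 + 2 = 30.
Total exposure: 9 months.
Conjugate update: add total count to the shape and total exposure to the rate, giving Gamma(34, 15).
Posterior mode = (α'−1)/β' = 33/15 = 11/5.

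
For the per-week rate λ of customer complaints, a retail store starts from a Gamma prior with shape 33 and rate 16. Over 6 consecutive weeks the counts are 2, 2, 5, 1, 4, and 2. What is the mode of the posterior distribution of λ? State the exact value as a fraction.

Total count: 2 + 2 + 5 + 1 + 4 + 2 = 16.
Total exposure: 6 weeks.
Gamma(α, β) with Poisson data over total exposure Σt gives posterior Gamma(α+Σx, β+Σt) = Gamma(49, 22).
Posterior mode = (α'−1)/β' = 48/22 = 24/11.

24/11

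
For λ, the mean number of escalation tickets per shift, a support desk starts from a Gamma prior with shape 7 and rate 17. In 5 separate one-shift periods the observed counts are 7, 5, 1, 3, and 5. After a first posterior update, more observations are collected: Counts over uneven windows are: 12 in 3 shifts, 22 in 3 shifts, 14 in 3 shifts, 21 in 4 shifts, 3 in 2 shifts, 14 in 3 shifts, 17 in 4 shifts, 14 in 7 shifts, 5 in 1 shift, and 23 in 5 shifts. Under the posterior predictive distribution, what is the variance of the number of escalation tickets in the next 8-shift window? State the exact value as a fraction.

89960/3249

Total count: 7 + 5 + 1 + 3 + 5 = 21.
Total exposure: 5 shifts.
After the first batch: Gamma(7 + 21, 17 + 5) = Gamma(28, 22).
Total count: 12 + 22 + 14 + 21 + 3 + 14 + 17 + 14 + 5 + 23 = 145.
Total exposure: 3 + 3 + 3 + 4 + 2 + 3 + 4 + 7 + 1 + 5 = 35 shifts.
After the second batch: Gamma(28 + 145, 22 + 35) = Gamma(173, 57).
The posterior predictive for a window of length T is Negative Binomial with variance T·α'·(β'+T)/β'² = 8·173·65/3249 = 89960/3249.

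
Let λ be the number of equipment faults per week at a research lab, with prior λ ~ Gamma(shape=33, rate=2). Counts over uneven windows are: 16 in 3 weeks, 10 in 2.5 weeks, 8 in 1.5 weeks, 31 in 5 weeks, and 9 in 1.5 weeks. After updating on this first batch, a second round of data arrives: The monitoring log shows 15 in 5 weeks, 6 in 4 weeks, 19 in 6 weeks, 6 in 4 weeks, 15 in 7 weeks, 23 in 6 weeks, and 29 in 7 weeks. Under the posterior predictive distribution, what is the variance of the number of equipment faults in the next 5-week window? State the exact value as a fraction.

261800/11881

Total count: 16 + 10 + 8 + 31 + 9 = 74.
Total exposure: 3 + 2.5 + 1.5 + 5 + 1.5 = 13.5 weeks.
After the first batch: Gamma(33 + 74, 2 + 13.5) = Gamma(107, 31/2).
Total count: 15 + 6 + 19 + 6 + 15 + 23 + 29 = 113.
Total exposure: 5 + 4 + 6 + 4 + 7 + 6 + 7 = 39 weeks.
After the second batch: Gamma(107 + 113, 31/2 + 39) = Gamma(220, 109/2).
The posterior predictive for a window of length T is Negative Binomial with variance T·α'·(β'+T)/β'² = 5·220·(119/2)/(11881/4) = 261800/11881.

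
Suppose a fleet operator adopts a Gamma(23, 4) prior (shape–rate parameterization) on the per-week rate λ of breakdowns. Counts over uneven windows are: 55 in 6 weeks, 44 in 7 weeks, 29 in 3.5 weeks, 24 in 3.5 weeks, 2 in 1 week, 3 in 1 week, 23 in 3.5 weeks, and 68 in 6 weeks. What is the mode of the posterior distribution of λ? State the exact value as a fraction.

540/71

Total count: 55 + 44 + 29 + 24 + 2 + 3 + 23 + 68 = 248.
Total exposure: 6 + 7 + 3.5 + 3.5 + 1 + 1 + 3.5 + 6 = 31.5 weeks.
The Gamma prior is conjugate for the Poisson rate, so λ | data ~ Gamma(23+248, 4+31.5) = Gamma(271, 71/2).
Posterior mode = (α'−1)/β' = 270/(71/2) = 540/71.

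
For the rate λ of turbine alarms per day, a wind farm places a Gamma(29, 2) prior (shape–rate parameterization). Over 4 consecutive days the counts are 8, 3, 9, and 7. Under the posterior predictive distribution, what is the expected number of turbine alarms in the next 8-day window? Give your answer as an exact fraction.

224/3

Total count: 8 + 3 + 9 + 7 = 27.
Total exposure: 4 days.
Conjugate update: add total count to the shape and total exposure to the rate, giving Gamma(56, 6).
Predictive mean over an 8-day window = T·E[λ|data] = 8·56/6 = 224/3.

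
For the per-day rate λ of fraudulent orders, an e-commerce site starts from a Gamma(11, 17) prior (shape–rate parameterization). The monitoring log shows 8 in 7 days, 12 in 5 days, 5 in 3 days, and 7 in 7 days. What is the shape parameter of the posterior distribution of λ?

43

Total count: 8 + 12 + 5 + 7 = 32.
Total exposure: 7 + 5 + 3 + 7 = 22 days.
Conjugate update: add total count to the shape and total exposure to the rate, giving Gamma(43, 39).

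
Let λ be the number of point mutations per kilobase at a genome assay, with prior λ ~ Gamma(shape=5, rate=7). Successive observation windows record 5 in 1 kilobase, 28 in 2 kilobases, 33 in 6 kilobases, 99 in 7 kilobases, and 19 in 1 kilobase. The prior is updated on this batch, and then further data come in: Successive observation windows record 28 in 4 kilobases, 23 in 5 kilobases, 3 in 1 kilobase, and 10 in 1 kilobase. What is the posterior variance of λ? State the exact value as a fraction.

Total count: 5 + 28 + 33 + 99 + 19 = 184.
Total exposure: 1 + 2 + 6 + 7 + 1 = 17 kilobases.
After the first batch: Gamma(5 + 184, 7 + 17) = Gamma(189, 24).
Total count: 28 + 23 + 3 + 10 = 64.
Total exposure: 4 + 5 + 1 + 1 = 11 kilobases.
After the second batch: Gamma(189 + 64, 24 + 11) = Gamma(253, 35).
Posterior variance = α'/β'² = 253/1225.

253/1225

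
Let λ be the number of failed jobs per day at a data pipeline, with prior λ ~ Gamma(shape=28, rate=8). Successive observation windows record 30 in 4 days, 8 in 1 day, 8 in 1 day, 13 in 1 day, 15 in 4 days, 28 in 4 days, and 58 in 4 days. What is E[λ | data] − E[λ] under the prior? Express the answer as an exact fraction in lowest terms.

187/54

Total count: 30 + 8 + 8 + 13 + 15 + 28 + 58 = 160.
Total exposure: 4 + 1 + 1 + 1 + 4 + 4 + 4 = 19 days.
The Gamma prior is conjugate for the Poisson rate, so λ | data ~ Gamma(28+160, 8+19) = Gamma(188, 27).
Posterior mean = 188/27 = 188/27; prior mean = 28/8 = 7/2. Difference = 188/27 − 7/2 = 187/54.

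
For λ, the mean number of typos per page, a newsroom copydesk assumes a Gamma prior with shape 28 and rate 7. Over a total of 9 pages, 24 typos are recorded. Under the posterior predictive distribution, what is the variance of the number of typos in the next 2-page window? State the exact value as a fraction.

117/16

Total count 24 over total exposure 9 pages.
The Gamma prior is conjugate for the Poisson rate, so λ | data ~ Gamma(28+24, 7+9) = Gamma(52, 16).
The posterior predictive for a window of length T is Negative Binomial with variance T·α'·(β'+T)/β'² = 2·52·18/256 = 117/16.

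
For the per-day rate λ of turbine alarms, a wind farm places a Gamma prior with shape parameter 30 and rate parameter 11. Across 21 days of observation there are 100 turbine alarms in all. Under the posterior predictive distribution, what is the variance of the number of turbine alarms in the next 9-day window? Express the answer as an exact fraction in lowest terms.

23985/512

Total count 100 over total exposure 21 days.
Posterior: α' = 30 + 100 = 130, β' = 11 + 21 = 32.
The posterior predictive for a window of length T is Negative Binomial with variance T·α'·(β'+T)/β'² = 9·130·41/1024 = 23985/512.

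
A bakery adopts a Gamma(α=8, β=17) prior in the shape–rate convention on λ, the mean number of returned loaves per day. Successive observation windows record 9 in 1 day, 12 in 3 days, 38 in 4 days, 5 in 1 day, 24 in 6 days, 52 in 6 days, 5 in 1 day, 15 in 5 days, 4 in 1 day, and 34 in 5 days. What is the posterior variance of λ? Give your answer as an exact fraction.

103/1250

Total count: 9 + 12 + 38 + 5 + 24 + 52 + 5 + 15 + 4 + 34 = 198.
Total exposure: 1 + 3 + 4 + 1 + 6 + 6 + 1 + 5 + 1 + 5 = 33 days.
The Gamma prior is conjugate for the Poisson rate, so λ | data ~ Gamma(8+198, 17+33) = Gamma(206, 50).
Posterior variance = α'/β'² = 206/2500 = 103/1250.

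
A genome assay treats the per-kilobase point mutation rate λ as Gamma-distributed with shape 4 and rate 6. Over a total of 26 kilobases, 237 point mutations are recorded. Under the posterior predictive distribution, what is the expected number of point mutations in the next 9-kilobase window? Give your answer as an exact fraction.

2169/32

Total count 237 over total exposure 26 kilobases.
The Gamma prior is conjugate for the Poisson rate, so λ | data ~ Gamma(4+237, 6+26) = Gamma(241, 32).
Predictive mean over a 9-kilobase window = T·E[λ|data] = 9·241/32 = 2169/32.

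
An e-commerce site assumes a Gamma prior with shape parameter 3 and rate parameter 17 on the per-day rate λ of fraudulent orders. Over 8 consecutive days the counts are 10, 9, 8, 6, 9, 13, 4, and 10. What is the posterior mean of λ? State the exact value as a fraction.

72/25

Total count: 10 + 9 + 8 + 6 + 9 + 13 + 4 + 10 = 69.
Total exposure: 8 days.
The Gamma prior is conjugate for the Poisson rate, so λ | data ~ Gamma(3+69, 17+8) = Gamma(72, 25).
Posterior mean = α'/β' = 72/25.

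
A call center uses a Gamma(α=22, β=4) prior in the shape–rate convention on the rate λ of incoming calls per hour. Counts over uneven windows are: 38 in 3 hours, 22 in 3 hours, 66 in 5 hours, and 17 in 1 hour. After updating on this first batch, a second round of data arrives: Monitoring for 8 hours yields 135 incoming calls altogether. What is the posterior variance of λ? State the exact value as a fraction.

25/48

Total count: 38 + 22 + 66 + 17 = 143.
Total exposure: 3 + 3 + 5 + 1 = 12 hours.
After the first batch: Gamma(22 + 143, 4 + 12) = Gamma(165, 16).
Total count 135 over total exposure 8 hours.
After the second batch: Gamma(165 + 135, 16 + 8) = Gamma(300, 24).
Posterior variance = α'/β'² = 300/576 = 25/48.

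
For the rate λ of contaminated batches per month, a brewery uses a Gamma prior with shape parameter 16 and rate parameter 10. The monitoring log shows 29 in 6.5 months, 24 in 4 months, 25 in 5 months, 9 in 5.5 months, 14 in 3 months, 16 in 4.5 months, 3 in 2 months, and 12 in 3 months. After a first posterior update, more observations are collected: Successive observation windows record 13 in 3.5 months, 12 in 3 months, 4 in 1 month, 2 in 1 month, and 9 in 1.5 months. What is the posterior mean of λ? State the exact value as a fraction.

Total count: 29 + 24 + 25 + 9 + 14 + 16 + 3 + 12 = 132.
Total exposure: 6.5 + 4 + 5 + 5.5 + 3 + 4.5 + 2 + 3 = 33.5 months.
After the first batch: Gamma(16 + 132, 10 + 33.5) = Gamma(148, 87/2).
Total count: 13 + 12 + 4 + 2 + 9 = 40.
Total exposure: 3.5 + 3 + 1 + 1 + 1.5 = 10 months.
After the second batch: Gamma(148 + 40, 87/2 + 10) = Gamma(188, 107/2).
Posterior mean = α'/β' = 188/(107/2) = 376/107.

376/107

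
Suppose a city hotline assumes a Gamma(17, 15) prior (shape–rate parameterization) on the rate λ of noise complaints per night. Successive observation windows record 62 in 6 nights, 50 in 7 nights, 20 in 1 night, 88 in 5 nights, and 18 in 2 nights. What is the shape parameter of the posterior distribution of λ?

Total count: 62 + 50 + 20 + 88 + 18 = 238.
Total exposure: 6 + 7 + 1 + 5 + 2 = 21 nights.
Gamma(α, β) with Poisson data over total exposure Σt gives posterior Gamma(α+Σx, β+Σt) = Gamma(255, 36).

255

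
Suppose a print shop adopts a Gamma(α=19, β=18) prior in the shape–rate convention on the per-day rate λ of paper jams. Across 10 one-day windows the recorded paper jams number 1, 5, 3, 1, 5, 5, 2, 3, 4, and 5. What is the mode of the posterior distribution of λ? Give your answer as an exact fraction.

13/7

Total count: 1 + 5 + 3 + 1 + 5 + 5 + 2 + 3 + 4 + 5 = 34.
Total exposure: 10 days.
By Gamma–Poisson conjugacy, the posterior is Gamma(α + Σx, β + Σt) = Gamma(19 + 34, 18 + 10) = Gamma(53, 28).
Posterior mode = (α'−1)/β' = 52/28 = 13/7.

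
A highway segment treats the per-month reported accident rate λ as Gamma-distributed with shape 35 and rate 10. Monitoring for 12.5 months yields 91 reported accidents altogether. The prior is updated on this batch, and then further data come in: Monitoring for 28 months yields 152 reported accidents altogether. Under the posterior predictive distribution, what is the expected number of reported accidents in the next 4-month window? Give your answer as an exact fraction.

2224/101

Total count 91 over total exposure 12.5 months.
After the first batch: Gamma(35 + 91, 10 + 12.5) = Gamma(126, 45/2).
Total count 152 over total exposure 28 months.
After the second batch: Gamma(126 + 152, 45/2 + 28) = Gamma(278, 101/2).
Predictive mean over a 4-month window = T·E[λ|data] = 4·278/(101/2) = 2224/101.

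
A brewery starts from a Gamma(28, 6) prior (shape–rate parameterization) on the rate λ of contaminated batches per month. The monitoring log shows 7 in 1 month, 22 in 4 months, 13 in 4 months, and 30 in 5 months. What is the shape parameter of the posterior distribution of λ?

100

Total count: 7 + 22 + 13 + 30 = 72.
Total exposure: 1 + 4 + 4 + 5 = 14 months.
By Gamma–Poisson conjugacy, the posterior is Gamma(α + Σx, β + Σt) = Gamma(28 + 72, 6 + 14) = Gamma(100, 20).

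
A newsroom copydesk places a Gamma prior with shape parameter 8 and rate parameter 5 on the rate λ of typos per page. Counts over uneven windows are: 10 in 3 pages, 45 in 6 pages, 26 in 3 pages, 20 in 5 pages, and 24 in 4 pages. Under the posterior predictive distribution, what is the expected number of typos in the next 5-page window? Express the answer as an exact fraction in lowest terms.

Total count: 10 + 45 + 26 + 20 + 24 = 125.
Total exposure: 3 + 6 + 3 + 5 + 4 = 21 pages.
Gamma(α, β) with Poisson data over total exposure Σt gives posterior Gamma(α+Σx, β+Σt) = Gamma(133, 26).
Predictive mean over a 5-page window = T·E[λ|data] = 5·133/26 = 665/26.

665/26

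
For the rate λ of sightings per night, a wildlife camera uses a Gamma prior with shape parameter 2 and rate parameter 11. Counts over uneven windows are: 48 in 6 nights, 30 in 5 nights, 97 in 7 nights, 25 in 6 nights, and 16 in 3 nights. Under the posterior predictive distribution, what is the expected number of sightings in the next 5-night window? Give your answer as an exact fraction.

Total count: 48 + 30 + 97 + 25 + 16 = 216.
Total exposure: 6 + 5 + 7 + 6 + 3 = 27 nights.
By Gamma–Poisson conjugacy, the posterior is Gamma(α + Σx, β + Σt) = Gamma(2 + 216, 11 + 27) = Gamma(218, 38).
Predictive mean over a 5-night window = T·E[λ|data] = 5·218/38 = 545/19.

545/19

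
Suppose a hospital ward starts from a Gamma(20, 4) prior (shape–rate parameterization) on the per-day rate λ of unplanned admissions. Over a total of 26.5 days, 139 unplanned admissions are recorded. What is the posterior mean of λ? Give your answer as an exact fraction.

318/61

Total count 139 over total exposure 26.5 days.
The Gamma prior is conjugate for the Poisson rate, so λ | data ~ Gamma(20+139, 4+26.5) = Gamma(159, 61/2).
Posterior mean = α'/β' = 159/(61/2) = 318/61.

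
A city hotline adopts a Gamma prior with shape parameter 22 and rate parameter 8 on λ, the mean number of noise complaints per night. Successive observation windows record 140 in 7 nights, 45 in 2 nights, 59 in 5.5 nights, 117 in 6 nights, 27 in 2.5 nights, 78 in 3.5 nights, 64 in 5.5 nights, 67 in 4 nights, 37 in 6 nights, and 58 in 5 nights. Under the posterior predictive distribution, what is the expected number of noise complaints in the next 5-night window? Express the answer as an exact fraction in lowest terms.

714/11

Total count: 140 + 45 + 59 + 117 + 27 + 78 + 64 + 67 + 37 + 58 = 692.
Total exposure: 7 + 2 + 5.5 + 6 + 2.5 + 3.5 + 5.5 + 4 + 6 + 5 = 47 nights.
The Gamma prior is conjugate for the Poisson rate, so λ | data ~ Gamma(22+692, 8+47) = Gamma(714, 55).
Predictive mean over a 5-night window = T·E[λ|data] = 5·714/55 = 714/11.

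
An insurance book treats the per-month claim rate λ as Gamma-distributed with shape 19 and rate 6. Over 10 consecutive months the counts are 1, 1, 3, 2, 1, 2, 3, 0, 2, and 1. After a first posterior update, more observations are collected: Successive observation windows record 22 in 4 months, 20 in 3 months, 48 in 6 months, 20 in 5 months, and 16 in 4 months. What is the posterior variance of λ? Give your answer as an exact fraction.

161/1444

Total count: 1 + 1 + 3 + 2 + 1 + 2 + 3 + 0 + 2 + 1 = 16.
Total exposure: 10 months.
After the first batch: Gamma(19 + 16, 6 + 10) = Gamma(35, 16).
Total count: 22 + 20 + 48 + 20 + 16 = 126.
Total exposure: 4 + 3 + 6 + 5 + 4 = 22 months.
After the second batch: Gamma(35 + 126, 16 + 22) = Gamma(161, 38).
Posterior variance = α'/β'² = 161/1444.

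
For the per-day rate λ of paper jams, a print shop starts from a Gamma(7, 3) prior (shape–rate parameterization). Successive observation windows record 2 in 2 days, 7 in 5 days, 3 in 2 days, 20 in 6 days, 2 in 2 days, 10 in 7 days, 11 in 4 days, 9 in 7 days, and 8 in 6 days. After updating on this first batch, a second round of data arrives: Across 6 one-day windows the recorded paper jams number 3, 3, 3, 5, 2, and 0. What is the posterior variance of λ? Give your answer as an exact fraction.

19/500

Total count: 2 + 7 + 3 + 20 + 2 + 10 + 11 + 9 + 8 = 72.
Total exposure: 2 + 5 + 2 + 6 + 2 + 7 + 4 + 7 + 6 = 41 days.
After the first batch: Gamma(7 + 72, 3 + 41) = Gamma(79, 44).
Total count: 3 + 3 + 3 + 5 + 2 + 0 = 16.
Total exposure: 6 days.
After the second batch: Gamma(79 + 16, 44 + 6) = Gamma(95, 50).
Posterior variance = α'/β'² = 95/2500 = 19/500.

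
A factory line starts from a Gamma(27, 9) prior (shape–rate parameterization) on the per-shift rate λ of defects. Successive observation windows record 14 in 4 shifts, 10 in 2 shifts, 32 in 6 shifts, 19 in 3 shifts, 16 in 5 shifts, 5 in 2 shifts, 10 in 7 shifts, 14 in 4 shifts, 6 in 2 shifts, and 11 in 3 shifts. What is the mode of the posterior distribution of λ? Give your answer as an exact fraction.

Total count: 14 + 10 + 32 + 19 + 16 + 5 + 10 + 14 + 6 + 11 = 137.
Total exposure: 4 + 2 + 6 + 3 + 5 + 2 + 7 + 4 + 2 + 3 = 38 shifts.
By Gamma–Poisson conjugacy, the posterior is Gamma(α + Σx, β + Σt) = Gamma(27 + 137, 9 + 38) = Gamma(164, 47).
Posterior mode = (α'−1)/β' = 163/47.

163/47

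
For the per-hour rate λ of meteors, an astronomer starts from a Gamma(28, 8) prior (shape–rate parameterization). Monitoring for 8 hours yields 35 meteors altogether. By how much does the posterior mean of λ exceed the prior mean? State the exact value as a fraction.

Total count 35 over total exposure 8 hours.
Conjugate update: add total count to the shape and total exposure to the rate, giving Gamma(63, 16).
Posterior mean = 63/16 = 63/16; prior mean = 28/8 = 7/2. Difference = 63/16 − 7/2 = 7/16.

7/16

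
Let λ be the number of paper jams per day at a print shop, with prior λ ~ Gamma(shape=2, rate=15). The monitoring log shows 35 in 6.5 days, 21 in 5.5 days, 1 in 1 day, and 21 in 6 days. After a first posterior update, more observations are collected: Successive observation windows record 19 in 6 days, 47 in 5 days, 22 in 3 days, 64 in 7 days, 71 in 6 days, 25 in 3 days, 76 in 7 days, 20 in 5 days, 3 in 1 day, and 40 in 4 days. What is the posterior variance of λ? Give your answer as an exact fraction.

Total count: 35 + 21 + 1 + 21 = 78.
Total exposure: 6.5 + 5.5 + 1 + 6 = 19 days.
After the first batch: Gamma(2 + 78, 15 + 19) = Gamma(80, 34).
Total count: 19 + 47 + 22 + 64 + 71 + 25 + 76 + 20 + 3 + 40 = 387.
Total exposure: 6 + 5 + 3 + 7 + 6 + 3 + 7 + 5 + 1 + 4 = 47 days.
After the second batch: Gamma(80 + 387, 34 + 47) = Gamma(467, 81).
Posterior variance = α'/β'² = 467/6561.

467/6561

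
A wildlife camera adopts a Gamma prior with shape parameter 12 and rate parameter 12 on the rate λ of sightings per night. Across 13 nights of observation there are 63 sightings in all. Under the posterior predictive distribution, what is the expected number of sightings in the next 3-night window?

Total count 63 over total exposure 13 nights.
By Gamma–Poisson conjugacy, the posterior is Gamma(α + Σx, β + Σt) = Gamma(12 + 63, 12 + 13) = Gamma(75, 25).
Predictive mean over a 3-night window = T·E[λ|data] = 3·75/25 = 9.

9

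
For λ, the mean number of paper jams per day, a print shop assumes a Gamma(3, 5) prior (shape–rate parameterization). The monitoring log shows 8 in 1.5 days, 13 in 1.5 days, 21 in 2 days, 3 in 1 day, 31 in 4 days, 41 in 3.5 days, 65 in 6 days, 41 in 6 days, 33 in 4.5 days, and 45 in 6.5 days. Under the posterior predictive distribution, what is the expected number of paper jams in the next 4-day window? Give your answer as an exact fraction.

Total count: 8 + 13 + 21 + 3 + 31 + 41 + 65 + 41 + 33 + 45 = 301.
Total exposure: 1.5 + 1.5 + 2 + 1 + 4 + 3.5 + 6 + 6 + 4.5 + 6.5 = 36.5 days.
Conjugate update: add total count to the shape and total exposure to the rate, giving Gamma(304, 83/2).
Predictive mean over a 4-day window = T·E[λ|data] = 4·304/(83/2) = 2432/83.

2432/83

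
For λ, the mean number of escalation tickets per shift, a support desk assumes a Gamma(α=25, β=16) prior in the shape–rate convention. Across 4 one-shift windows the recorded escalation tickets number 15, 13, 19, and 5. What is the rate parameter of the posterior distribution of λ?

Total count: 15 + 13 + 19 + 5 = 52.
Total exposure: 4 shifts.
The Gamma prior is conjugate for the Poisson rate, so λ | data ~ Gamma(25+52, 16+4) = Gamma(77, 20).

20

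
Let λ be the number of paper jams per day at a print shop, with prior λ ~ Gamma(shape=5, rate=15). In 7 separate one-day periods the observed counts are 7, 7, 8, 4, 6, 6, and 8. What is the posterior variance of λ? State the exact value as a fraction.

Total count: 7 + 7 + 8 + 4 + 6 + 6 + 8 = 46.
Total exposure: 7 days.
Conjugate update: add total count to the shape and total exposure to the rate, giving Gamma(51, 22).
Posterior variance = α'/β'² = 51/484.

51/484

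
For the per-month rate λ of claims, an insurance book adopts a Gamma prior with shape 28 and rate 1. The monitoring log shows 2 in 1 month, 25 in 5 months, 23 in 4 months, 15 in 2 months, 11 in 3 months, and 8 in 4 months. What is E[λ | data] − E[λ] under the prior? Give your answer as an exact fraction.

Total count: 2 + 25 + 23 + 15 + 11 + 8 = 84.
Total exposure: 1 + 5 + 4 + 2 + 3 + 4 = 19 months.
Conjugate update: add total count to the shape and total exposure to the rate, giving Gamma(112, 20).
Posterior mean = 112/20 = 28/5; prior mean = 28/1 = 28. Difference = 28/5 − 28 = -112/5.

-112/5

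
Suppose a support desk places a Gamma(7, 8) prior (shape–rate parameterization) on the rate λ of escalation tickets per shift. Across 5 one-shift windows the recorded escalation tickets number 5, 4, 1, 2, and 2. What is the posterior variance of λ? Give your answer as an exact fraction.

Total count: 5 + 4 + 1 + 2 + 2 = 14.
Total exposure: 5 shifts.
Posterior: α' = 7 + 14 = 21, β' = 8 + 5 = 13.
Posterior variance = α'/β'² = 21/169.

21/169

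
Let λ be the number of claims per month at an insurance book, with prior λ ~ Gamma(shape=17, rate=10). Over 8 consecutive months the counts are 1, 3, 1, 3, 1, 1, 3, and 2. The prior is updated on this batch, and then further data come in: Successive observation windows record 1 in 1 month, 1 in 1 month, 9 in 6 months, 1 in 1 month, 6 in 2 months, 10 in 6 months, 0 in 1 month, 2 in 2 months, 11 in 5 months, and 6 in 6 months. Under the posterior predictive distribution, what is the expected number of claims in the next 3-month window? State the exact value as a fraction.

Total count: 1 + 3 + 1 + 3 + 1 + 1 + 3 + 2 = 15.
Total exposure: 8 months.
After the first batch: Gamma(17 + 15, 10 + 8) = Gamma(32, 18).
Total count: 1 + 1 + 9 + 1 + 6 + 10 + 0 + 2 + 11 + 6 = 47.
Total exposure: 1 + 1 + 6 + 1 + 2 + 6 + 1 + 2 + 5 + 6 = 31 months.
After the second batch: Gamma(32 + 47, 18 + 31) = Gamma(79, 49).
Predictive mean over a 3-month window = T·E[λ|data] = 3·79/49 = 237/49.

237/49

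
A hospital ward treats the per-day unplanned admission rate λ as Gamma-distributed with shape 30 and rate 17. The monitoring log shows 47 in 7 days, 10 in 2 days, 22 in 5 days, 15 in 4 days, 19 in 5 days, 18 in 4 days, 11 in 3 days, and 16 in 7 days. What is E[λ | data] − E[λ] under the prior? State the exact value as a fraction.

788/459

Total count: 47 + 10 + 22 + 15 + 19 + 18 + 11 + 16 = 158.
Total exposure: 7 + 2 + 5 + 4 + 5 + 4 + 3 + 7 = 37 days.
By Gamma–Poisson conjugacy, the posterior is Gamma(α + Σx, β + Σt) = Gamma(30 + 158, 17 + 37) = Gamma(188, 54).
Posterior mean = 188/54 = 94/27; prior mean = 30/17 = 30/17. Difference = 94/27 − 30/17 = 788/459.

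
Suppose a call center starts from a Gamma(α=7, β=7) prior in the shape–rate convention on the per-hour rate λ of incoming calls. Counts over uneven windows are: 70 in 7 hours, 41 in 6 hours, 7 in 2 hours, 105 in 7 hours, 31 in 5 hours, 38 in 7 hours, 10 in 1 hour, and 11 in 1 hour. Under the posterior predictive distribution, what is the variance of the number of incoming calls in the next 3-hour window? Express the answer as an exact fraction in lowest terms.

44160/1849

Total count: 70 + 41 + 7 + 105 + 31 + 38 + 10 + 11 = 313.
Total exposure: 7 + 6 + 2 + 7 + 5 + 7 + 1 + 1 = 36 hours.
The Gamma prior is conjugate for the Poisson rate, so λ | data ~ Gamma(7+313, 7+36) = Gamma(320, 43).
The posterior predictive for a window of length T is Negative Binomial with variance T·α'·(β'+T)/β'² = 3·320·46/1849 = 44160/1849.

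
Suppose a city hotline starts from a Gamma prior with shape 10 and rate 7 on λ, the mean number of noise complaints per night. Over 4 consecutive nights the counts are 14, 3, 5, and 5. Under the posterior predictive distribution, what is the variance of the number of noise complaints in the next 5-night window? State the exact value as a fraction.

2960/121

Total count: 14 + 3 + 5 + 5 = 27.
Total exposure: 4 nights.
By Gamma–Poisson conjugacy, the posterior is Gamma(α + Σx, β + Σt) = Gamma(10 + 27, 7 + 4) = Gamma(37, 11).
The posterior predictive for a window of length T is Negative Binomial with variance T·α'·(β'+T)/β'² = 5·37·16/121 = 2960/121.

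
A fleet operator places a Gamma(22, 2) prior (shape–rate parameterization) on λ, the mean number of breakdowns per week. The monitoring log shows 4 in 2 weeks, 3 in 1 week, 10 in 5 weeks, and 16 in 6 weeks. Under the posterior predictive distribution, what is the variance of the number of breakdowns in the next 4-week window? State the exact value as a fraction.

275/16

Total count: 4 + 3 + 10 + 16 = 33.
Total exposure: 2 + 1 + 5 + 6 = 14 weeks.
Posterior: α' = 22 + 33 = 55, β' = 2 + 14 = 16.
The posterior predictive for a window of length T is Negative Binomial with variance T·α'·(β'+T)/β'² = 4·55·20/256 = 275/16.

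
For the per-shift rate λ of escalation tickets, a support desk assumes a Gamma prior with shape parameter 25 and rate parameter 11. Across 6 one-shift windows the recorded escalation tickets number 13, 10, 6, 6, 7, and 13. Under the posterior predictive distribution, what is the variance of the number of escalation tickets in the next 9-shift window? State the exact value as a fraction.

18720/289

Total count: 13 + 10 + 6 + 6 + 7 + 13 = 55.
Total exposure: 6 shifts.
Posterior: α' = 25 + 55 = 80, β' = 11 + 6 = 17.
The posterior predictive for a window of length T is Negative Binomial with variance T·α'·(β'+T)/β'² = 9·80·26/289 = 18720/289.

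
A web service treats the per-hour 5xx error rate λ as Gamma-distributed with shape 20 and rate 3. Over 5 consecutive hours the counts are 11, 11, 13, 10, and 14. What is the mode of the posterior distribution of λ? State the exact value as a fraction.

Total count: 11 + 11 + 13 + 10 + 14 = 59.
Total exposure: 5 hours.
By Gamma–Poisson conjugacy, the posterior is Gamma(α + Σx, β + Σt) = Gamma(20 + 59, 3 + 5) = Gamma(79, 8).
Posterior mode = (α'−1)/β' = 78/8 = 39/4.

39/4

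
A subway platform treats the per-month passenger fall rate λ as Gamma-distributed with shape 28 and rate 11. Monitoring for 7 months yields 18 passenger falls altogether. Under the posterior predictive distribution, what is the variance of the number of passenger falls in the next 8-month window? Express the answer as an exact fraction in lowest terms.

Total count 18 over total exposure 7 months.
Conjugate update: add total count to the shape and total exposure to the rate, giving Gamma(46, 18).
The posterior predictive for a window of length T is Negative Binomial with variance T·α'·(β'+T)/β'² = 8·46·26/324 = 2392/81.

2392/81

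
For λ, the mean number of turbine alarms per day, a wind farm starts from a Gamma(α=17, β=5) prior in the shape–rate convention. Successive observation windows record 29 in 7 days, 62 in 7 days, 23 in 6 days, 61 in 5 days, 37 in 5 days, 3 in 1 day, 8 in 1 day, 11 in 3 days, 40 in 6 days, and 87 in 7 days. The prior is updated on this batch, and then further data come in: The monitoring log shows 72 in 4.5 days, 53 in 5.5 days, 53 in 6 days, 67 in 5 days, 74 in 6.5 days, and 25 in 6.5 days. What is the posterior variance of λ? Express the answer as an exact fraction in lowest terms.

Total count: 29 + 62 + 23 + 61 + 37 + 3 + 8 + 11 + 40 + 87 = 361.
Total exposure: 7 + 7 + 6 + 5 + 5 + 1 + 1 + 3 + 6 + 7 = 48 days.
After the first batch: Gamma(17 + 361, 5 + 48) = Gamma(378, 53).
Total count: 72 + 53 + 53 + 67 + 74 + 25 = 344.
Total exposure: 4.5 + 5.5 + 6 + 5 + 6.5 + 6.5 = 34 days.
After the second batch: Gamma(378 + 344, 53 + 34) = Gamma(722, 87).
Posterior variance = α'/β'² = 722/7569.

722/7569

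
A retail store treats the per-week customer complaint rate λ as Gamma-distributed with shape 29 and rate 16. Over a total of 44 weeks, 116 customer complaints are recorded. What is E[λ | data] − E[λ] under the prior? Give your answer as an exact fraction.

Total count 116 over total exposure 44 weeks.
Posterior: α' = 29 + 116 = 145, β' = 16 + 44 = 60.
Posterior mean = 145/60 = 29/12; prior mean = 29/16 = 29/16. Difference = 29/12 − 29/16 = 29/48.

29/48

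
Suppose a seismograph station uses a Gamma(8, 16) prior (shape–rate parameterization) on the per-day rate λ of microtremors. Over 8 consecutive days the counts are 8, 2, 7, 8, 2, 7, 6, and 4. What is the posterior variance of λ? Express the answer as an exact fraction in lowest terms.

Total count: 8 + 2 + 7 + 8 + 2 + 7 + 6 + 4 = 44.
Total exposure: 8 days.
Conjugate update: add total count to the shape and total exposure to the rate, giving Gamma(52, 24).
Posterior variance = α'/β'² = 52/576 = 13/144.

13/144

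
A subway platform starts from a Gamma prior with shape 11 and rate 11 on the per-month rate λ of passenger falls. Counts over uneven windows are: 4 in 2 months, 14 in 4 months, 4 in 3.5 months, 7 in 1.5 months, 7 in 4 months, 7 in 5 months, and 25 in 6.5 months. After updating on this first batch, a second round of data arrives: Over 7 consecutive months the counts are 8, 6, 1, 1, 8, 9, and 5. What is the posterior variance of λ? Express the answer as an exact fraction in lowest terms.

468/7921

Total count: 4 + 14 + 4 + 7 + 7 + 7 + 25 = 68.
Total exposure: 2 + 4 + 3.5 + 1.5 + 4 + 5 + 6.5 = 26.5 months.
After the first batch: Gamma(11 + 68, 11 + 26.5) = Gamma(79, 75/2).
Total count: 8 + 6 + 1 + 1 + 8 + 9 + 5 = 38.
Total exposure: 7 months.
After the second batch: Gamma(79 + 38, 75/2 + 7) = Gamma(117, 89/2).
Posterior variance = α'/β'² = 117/(7921/4) = 468/7921.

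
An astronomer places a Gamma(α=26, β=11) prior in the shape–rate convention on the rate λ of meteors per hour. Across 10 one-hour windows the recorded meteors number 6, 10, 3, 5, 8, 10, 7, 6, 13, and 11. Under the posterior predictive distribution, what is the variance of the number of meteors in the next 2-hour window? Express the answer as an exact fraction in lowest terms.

230/21

Total count: 6 + 10 + 3 + 5 + 8 + 10 + 7 + 6 + 13 + 11 = 79.
Total exposure: 10 hours.
Conjugate update: add total count to the shape and total exposure to the rate, giving Gamma(105, 21).
The posterior predictive for a window of length T is Negative Binomial with variance T·α'·(β'+T)/β'² = 2·105·23/441 = 230/21.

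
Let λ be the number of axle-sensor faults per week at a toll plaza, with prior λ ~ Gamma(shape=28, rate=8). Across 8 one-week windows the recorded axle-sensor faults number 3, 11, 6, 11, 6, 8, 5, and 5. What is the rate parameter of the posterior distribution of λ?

Total count: 3 + 11 + 6 + 11 + 6 + 8 + 5 + 5 = 55.
Total exposure: 8 weeks.
Conjugate update: add total count to the shape and total exposure to the rate, giving Gamma(83, 16).

16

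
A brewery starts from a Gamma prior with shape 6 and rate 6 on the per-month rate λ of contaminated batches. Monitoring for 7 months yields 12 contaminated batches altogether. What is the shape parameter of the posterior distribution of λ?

Total count 12 over total exposure 7 months.
The Gamma prior is conjugate for the Poisson rate, so λ | data ~ Gamma(6+12, 6+7) = Gamma(18, 13).

18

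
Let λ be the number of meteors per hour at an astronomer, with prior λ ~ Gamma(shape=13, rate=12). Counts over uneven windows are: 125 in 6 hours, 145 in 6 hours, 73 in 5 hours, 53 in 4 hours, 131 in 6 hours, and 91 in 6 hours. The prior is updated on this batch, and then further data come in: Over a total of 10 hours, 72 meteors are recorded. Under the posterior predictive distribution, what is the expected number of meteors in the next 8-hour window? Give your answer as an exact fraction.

Total count: 125 + 145 + 73 + 53 + 131 + 91 = 618.
Total exposure: 6 + 6 + 5 + 4 + 6 + 6 = 33 hours.
After the first batch: Gamma(13 + 618, 12 + 33) = Gamma(631, 45).
Total count 72 over total exposure 10 hours.
After the second batch: Gamma(631 + 72, 45 + 10) = Gamma(703, 55).
Predictive mean over an 8-hour window = T·E[λ|data] = 8·703/55 = 5624/55.

5624/55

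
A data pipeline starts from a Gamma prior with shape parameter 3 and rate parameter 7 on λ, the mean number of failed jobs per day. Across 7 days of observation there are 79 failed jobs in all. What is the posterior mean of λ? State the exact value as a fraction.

Total count 79 over total exposure 7 days.
Gamma(α, β) with Poisson data over total exposure Σt gives posterior Gamma(α+Σx, β+Σt) = Gamma(82, 14).
Posterior mean = α'/β' = 82/14 = 41/7.

41/7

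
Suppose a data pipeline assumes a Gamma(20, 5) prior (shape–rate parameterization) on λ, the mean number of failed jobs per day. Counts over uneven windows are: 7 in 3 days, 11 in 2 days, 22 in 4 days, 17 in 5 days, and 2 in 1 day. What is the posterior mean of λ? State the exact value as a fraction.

79/20

Total count: 7 + 11 + 22 + 17 + 2 = 59.
Total exposure: 3 + 2 + 4 + 5 + 1 = 15 days.
By Gamma–Poisson conjugacy, the posterior is Gamma(α + Σx, β + Σt) = Gamma(20 + 59, 5 + 15) = Gamma(79, 20).
Posterior mean = α'/β' = 79/20.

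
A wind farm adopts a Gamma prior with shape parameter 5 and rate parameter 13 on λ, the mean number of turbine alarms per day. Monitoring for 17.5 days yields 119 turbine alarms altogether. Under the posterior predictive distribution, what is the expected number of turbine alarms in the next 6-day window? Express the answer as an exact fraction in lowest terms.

1488/61

Total count 119 over total exposure 17.5 days.
Gamma(α, β) with Poisson data over total exposure Σt gives posterior Gamma(α+Σx, β+Σt) = Gamma(124, 61/2).
Predictive mean over a 6-day window = T·E[λ|data] = 6·124/(61/2) = 1488/61.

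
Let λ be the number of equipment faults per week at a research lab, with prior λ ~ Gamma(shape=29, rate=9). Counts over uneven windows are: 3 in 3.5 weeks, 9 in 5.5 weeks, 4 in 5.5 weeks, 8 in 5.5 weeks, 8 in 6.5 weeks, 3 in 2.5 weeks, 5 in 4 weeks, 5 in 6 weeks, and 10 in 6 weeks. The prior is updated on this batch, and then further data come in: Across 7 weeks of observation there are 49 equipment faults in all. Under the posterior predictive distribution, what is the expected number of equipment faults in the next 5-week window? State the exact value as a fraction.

665/61

Total count: 3 + 9 + 4 + 8 + 8 + 3 + 5 + 5 + 10 = 55.
Total exposure: 3.5 + 5.5 + 5.5 + 5.5 + 6.5 + 2.5 + 4 + 6 + 6 = 45 weeks.
After the first batch: Gamma(29 + 55, 9 + 45) = Gamma(84, 54).
Total count 49 over total exposure 7 weeks.
After the second batch: Gamma(84 + 49, 54 + 7) = Gamma(133, 61).
Predictive mean over a 5-week window = T·E[λ|data] = 5·133/61 = 665/61.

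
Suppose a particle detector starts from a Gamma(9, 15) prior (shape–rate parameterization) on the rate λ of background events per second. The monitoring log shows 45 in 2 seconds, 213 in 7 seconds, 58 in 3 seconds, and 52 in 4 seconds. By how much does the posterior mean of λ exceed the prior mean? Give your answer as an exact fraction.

1792/155

Total count: 45 + 213 + 58 + 52 = 368.
Total exposure: 2 + 7 + 3 + 4 = 16 seconds.
The Gamma prior is conjugate for the Poisson rate, so λ | data ~ Gamma(9+368, 15+16) = Gamma(377, 31).
Posterior mean = 377/31 = 377/31; prior mean = 9/15 = 3/5. Difference = 377/31 − 3/5 = 1792/155.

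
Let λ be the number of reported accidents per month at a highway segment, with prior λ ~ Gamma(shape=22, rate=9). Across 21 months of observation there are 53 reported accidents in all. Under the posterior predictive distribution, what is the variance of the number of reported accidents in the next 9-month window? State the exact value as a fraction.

117/4

Total count 53 over total exposure 21 months.
Gamma(α, β) with Poisson data over total exposure Σt gives posterior Gamma(α+Σx, β+Σt) = Gamma(75, 30).
The posterior predictive for a window of length T is Negative Binomial with variance T·α'·(β'+T)/β'² = 9·75·39/900 = 117/4.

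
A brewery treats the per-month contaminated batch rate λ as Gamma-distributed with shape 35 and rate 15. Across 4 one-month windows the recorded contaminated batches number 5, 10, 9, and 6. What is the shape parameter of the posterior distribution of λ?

Total count: 5 + 10 + 9 + 6 = 30.
Total exposure: 4 months.
Posterior: α' = 35 + 30 = 65, β' = 15 + 4 = 19.

65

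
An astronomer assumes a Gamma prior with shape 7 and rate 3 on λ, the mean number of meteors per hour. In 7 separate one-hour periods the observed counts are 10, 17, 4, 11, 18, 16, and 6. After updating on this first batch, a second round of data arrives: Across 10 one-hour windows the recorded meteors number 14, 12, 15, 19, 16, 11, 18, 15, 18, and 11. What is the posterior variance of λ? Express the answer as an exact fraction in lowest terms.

Total count: 10 + 17 + 4 + 11 + 18 + 16 + 6 = 82.
Total exposure: 7 hours.
After the first batch: Gamma(7 + 82, 3 + 7) = Gamma(89, 10).
Total count: 14 + 12 + 15 + 19 + 16 + 11 + 18 + 15 + 18 + 11 = 149.
Total exposure: 10 hours.
After the second batch: Gamma(89 + 149, 10 + 10) = Gamma(238, 20).
Posterior variance = α'/β'² = 238/400 = 119/200.

119/200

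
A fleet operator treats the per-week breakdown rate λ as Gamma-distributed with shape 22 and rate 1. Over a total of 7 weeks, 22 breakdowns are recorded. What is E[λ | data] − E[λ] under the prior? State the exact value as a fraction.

-33/2

Total count 22 over total exposure 7 weeks.
By Gamma–Poisson conjugacy, the posterior is Gamma(α + Σx, β + Σt) = Gamma(22 + 22, 1 + 7) = Gamma(44, 8).
Posterior mean = 44/8 = 11/2; prior mean = 22/1 = 22. Difference = 11/2 − 22 = -33/2.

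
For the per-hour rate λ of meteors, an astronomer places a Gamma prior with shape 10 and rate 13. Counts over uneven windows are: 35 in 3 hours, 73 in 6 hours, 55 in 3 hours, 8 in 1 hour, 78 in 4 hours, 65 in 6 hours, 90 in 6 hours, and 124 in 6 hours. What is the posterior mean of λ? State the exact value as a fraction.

269/24

Total count: 35 + 73 + 55 + 8 + 78 + 65 + 90 + 124 = 528.
Total exposure: 3 + 6 + 3 + 1 + 4 + 6 + 6 + 6 = 35 hours.
By Gamma–Poisson conjugacy, the posterior is Gamma(α + Σx, β + Σt) = Gamma(10 + 528, 13 + 35) = Gamma(538, 48).
Posterior mean = α'/β' = 538/48 = 269/24.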